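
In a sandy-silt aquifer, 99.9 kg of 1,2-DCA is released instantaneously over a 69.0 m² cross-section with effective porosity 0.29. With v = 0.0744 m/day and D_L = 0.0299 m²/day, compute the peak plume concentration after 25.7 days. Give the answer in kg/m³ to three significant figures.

The peak of an instantaneous 1D plume sits at x = vt; there the Gaussian factor is 1 and C_max = M/(n_e·A·√(4πDt)), where n_e·A is the pore area the mass is dissolved in.
√(4πDt) = √(4π × 0.0299 × 25.7) = 3.107 m, so C_max = 99.9/(0.29 × 69.0 × 3.107) = 1.61 kg/m³.

1.61 kg/m³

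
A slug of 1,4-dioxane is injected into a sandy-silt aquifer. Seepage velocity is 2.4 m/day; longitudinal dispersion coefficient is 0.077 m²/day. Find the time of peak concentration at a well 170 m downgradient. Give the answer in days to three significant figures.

For the 1D instantaneous-source solution, setting ∂C/∂t = 0 at fixed x gives v²t² + 2Dt − x² = 0, so t = (√(D² + v²x²) − D)/v².
√(D² + v²x²) = √(0.077² + 2.4² × 170²) = 408.0; v² = 5.76.
t = (408.0 − 0.077)/5.76 = 70.8 days (vs. the pure-advection estimate x/v = 70.8 d).

70.8 days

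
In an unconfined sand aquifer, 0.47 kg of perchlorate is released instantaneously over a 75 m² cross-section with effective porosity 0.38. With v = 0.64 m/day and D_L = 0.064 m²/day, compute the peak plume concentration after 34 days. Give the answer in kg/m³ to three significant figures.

0.00315 kg/m³

The peak of an instantaneous 1D plume sits at x = vt; there the Gaussian factor is 1 and C_max = M/(n_e·A·√(4πDt)), where n_e·A is the pore area the mass is dissolved in.
√(4πDt) = √(4π × 0.064 × 34) = 5.229 m, so C_max = 0.47/(0.38 × 75 × 5.229) = 0.00315 kg/m³.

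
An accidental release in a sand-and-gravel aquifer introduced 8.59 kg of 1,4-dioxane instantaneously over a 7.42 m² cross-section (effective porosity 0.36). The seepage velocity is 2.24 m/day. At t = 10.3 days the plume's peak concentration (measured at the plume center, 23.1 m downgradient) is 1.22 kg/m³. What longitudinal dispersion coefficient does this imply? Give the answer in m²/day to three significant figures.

At the plume center C_max = M/(n_e·A·√(4πDt)), so D = M²/(4πt·(n_e·A·C_max)²).
n_e·A·C_max = 0.36 × 7.42 × 1.22 = 3.259 kg/m.
D = 8.59²/(4π × 10.3 × 3.259²) = 0.0537 m²/day.

0.0537 m²/day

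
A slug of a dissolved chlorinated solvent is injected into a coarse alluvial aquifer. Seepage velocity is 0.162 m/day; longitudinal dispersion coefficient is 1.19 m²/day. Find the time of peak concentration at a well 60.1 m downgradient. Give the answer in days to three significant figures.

328 days

For the 1D instantaneous-source solution, setting ∂C/∂t = 0 at fixed x gives v²t² + 2Dt − x² = 0, so t = (√(D² + v²x²) − D)/v².
√(D² + v²x²) = √(1.19² + 0.162² × 60.1²) = 9.809; v² = 0.026244.
t = (9.809 − 1.19)/0.026244 = 328 days (vs. the pure-advection estimate x/v = 371 d).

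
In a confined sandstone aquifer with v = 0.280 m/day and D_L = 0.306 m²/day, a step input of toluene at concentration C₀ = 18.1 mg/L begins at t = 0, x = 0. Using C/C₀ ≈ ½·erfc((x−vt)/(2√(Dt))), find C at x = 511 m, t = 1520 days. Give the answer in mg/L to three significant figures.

0.0462 mg/L

For a continuous step input, C/C₀ ≈ ½·erfc((x−vt)/(2√(Dt))).
vt = 0.280 × 1520 = 425.6 m and 2√(Dt) = 2√(0.306 × 1520) = 43.13 m.
Argument (x−vt)/(2√(Dt)) = (511 − 425.6)/43.13 = 1.980; ½·erfc(1.980) = 0.002554.
C = 18.1 × 0.002554 = 0.0462 mg/L.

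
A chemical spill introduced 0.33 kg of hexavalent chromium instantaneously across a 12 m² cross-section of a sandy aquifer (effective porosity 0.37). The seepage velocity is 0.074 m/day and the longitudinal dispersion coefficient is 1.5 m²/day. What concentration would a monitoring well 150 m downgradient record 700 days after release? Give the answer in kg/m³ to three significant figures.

6.51e-05 kg/m³

For an instantaneous plane source, C(x,t) = M/(n_e·A·√(4πDt)) · exp(−(x−vt)²/(4Dt)), with n_e·A the pore (flow) area.
Plume center vt = 0.074 × 700 = 51.8 m, so the well at 150 m is 98.2 m downgradient of the peak.
√(4πDt) = 114.9 m, giving peak height M/(n_e·A·√(4πDt)) = 0.33/(0.37 × 12 × 114.9) = 0.0006469 kg/m³.
(x−vt)²/(4Dt) = (98.2)²/(4 × 1.5 × 700) = 2.296; exp(−2.296) = 0.1007.
C = 0.0006469 × 0.1007 = 6.51e-05 kg/m³.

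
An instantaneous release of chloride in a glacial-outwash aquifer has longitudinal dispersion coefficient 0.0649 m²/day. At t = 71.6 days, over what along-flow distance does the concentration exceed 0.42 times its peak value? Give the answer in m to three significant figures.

The plume is Gaussian with σ = √(2Dt) = √(2 × 0.0649 × 71.6) = 3.049 m.
C/C_peak = exp(−Δx²/(2σ²)) = 0.42 ⇒ Δx = σ·√(−2 ln 0.42) = 3.049 × 1.317 = 4.016 m.
Width = 2Δx = 8.03 m.

8.03 m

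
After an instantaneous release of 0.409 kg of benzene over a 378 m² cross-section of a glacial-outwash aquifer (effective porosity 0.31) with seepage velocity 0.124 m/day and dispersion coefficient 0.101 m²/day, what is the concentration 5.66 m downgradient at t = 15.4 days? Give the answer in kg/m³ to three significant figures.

8.23e-05 kg/m³

For an instantaneous plane source, C(x,t) = M/(n_e·A·√(4πDt)) · exp(−(x−vt)²/(4Dt)), with n_e·A the pore (flow) area.
Plume center vt = 0.124 × 15.4 = 1.9096 m, so the well at 5.66 m is 3.7504 m downgradient of the peak.
√(4πDt) = 4.421 m, giving peak height M/(n_e·A·√(4πDt)) = 0.409/(0.31 × 378 × 4.421) = 0.0007895 kg/m³.
(x−vt)²/(4Dt) = (3.7504)²/(4 × 0.101 × 15.4) = 2.261; exp(−2.261) = 0.1042.
C = 0.0007895 × 0.1042 = 8.23e-05 kg/m³.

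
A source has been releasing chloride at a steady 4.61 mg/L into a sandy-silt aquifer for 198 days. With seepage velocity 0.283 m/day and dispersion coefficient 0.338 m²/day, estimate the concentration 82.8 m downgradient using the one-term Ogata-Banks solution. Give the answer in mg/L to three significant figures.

For a continuous step input, C/C₀ ≈ ½·erfc((x−vt)/(2√(Dt))).
vt = 0.283 × 198 = 56.034 m and 2√(Dt) = 2√(0.338 × 198) = 16.36 m.
Argument (x−vt)/(2√(Dt)) = (82.8 − 56.034)/16.36 = 1.636; ½·erfc(1.636) = 0.01034.
C = 4.61 × 0.01034 = 0.0477 mg/L.

0.0477 mg/L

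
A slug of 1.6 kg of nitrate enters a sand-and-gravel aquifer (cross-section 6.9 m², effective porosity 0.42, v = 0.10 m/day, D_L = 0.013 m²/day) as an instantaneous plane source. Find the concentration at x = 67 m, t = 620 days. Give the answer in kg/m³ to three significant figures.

0.0253 kg/m³

For an instantaneous plane source, C(x,t) = M/(n_e·A·√(4πDt)) · exp(−(x−vt)²/(4Dt)), with n_e·A the pore (flow) area.
Plume center vt = 0.10 × 620 = 62 m, so the well at 67 m is 5 m downgradient of the peak.
√(4πDt) = 10.06 m, giving peak height M/(n_e·A·√(4πDt)) = 1.6/(0.42 × 6.9 × 10.06) = 0.05488 kg/m³.
(x−vt)²/(4Dt) = (5)²/(4 × 0.013 × 620) = 0.7754; exp(−0.7754) = 0.4605.
C = 0.05488 × 0.4605 = 0.0253 kg/m³.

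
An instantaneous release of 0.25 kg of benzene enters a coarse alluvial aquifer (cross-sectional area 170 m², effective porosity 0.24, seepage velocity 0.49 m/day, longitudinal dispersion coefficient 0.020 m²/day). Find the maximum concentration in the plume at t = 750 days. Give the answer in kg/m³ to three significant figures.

The peak of an instantaneous 1D plume sits at x = vt; there the Gaussian factor is 1 and C_max = M/(n_e·A·√(4πDt)), where n_e·A is the pore area the mass is dissolved in.
√(4πDt) = √(4π × 0.020 × 750) = 13.73 m, so C_max = 0.25/(0.24 × 170 × 13.73) = 0.000446 kg/m³.

0.000446 kg/m³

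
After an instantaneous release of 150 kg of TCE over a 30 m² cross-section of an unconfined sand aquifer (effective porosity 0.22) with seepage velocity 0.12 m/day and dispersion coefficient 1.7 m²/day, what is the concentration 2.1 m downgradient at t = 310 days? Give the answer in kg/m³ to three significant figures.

0.156 kg/m³

For an instantaneous plane source, C(x,t) = M/(n_e·A·√(4πDt)) · exp(−(x−vt)²/(4Dt)), with n_e·A the pore (flow) area.
Plume center vt = 0.12 × 310 = 37.2 m, so the well at 2.1 m is 35.1 m upgradient of the peak.
√(4πDt) = 81.38 m, giving peak height M/(n_e·A·√(4πDt)) = 150/(0.22 × 30 × 81.38) = 0.2793 kg/m³.
(x−vt)²/(4Dt) = (-35.1)²/(4 × 1.7 × 310) = 0.5844; exp(−0.5844) = 0.5574.
C = 0.2793 × 0.5574 = 0.156 kg/m³.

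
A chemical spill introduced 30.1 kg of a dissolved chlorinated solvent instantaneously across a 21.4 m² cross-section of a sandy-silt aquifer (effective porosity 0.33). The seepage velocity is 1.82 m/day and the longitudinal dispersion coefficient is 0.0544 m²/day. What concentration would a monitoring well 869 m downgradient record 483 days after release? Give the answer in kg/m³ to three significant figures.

0.0896 kg/m³

For an instantaneous plane source, C(x,t) = M/(n_e·A·√(4πDt)) · exp(−(x−vt)²/(4Dt)), with n_e·A the pore (flow) area.
Plume center vt = 1.82 × 483 = 879.06 m, so the well at 869 m is 10.06 m upgradient of the peak.
√(4πDt) = 18.17 m, giving peak height M/(n_e·A·√(4πDt)) = 30.1/(0.33 × 21.4 × 18.17) = 0.2346 kg/m³.
(x−vt)²/(4Dt) = (-10.06)²/(4 × 0.0544 × 483) = 0.9629; exp(−0.9629) = 0.3818.
C = 0.2346 × 0.3818 = 0.0896 kg/m³.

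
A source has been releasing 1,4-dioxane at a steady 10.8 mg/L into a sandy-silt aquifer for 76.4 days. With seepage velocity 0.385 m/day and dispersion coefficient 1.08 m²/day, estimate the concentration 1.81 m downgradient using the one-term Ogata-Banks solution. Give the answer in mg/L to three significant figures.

10.6 mg/L

For a continuous step input, C/C₀ ≈ ½·erfc((x−vt)/(2√(Dt))).
vt = 0.385 × 76.4 = 29.414 m and 2√(Dt) = 2√(1.08 × 76.4) = 18.17 m.
Argument (x−vt)/(2√(Dt)) = (1.81 − 29.414)/18.17 = -1.519; ½·erfc(-1.519) = 0.9842.
C = 10.8 × 0.9842 = 10.6 mg/L.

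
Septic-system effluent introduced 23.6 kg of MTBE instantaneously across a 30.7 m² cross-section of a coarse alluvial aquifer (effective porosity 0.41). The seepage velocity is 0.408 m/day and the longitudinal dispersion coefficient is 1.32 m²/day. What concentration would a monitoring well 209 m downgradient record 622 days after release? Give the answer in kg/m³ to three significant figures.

For an instantaneous plane source, C(x,t) = M/(n_e·A·√(4πDt)) · exp(−(x−vt)²/(4Dt)), with n_e·A the pore (flow) area.
Plume center vt = 0.408 × 622 = 253.776 m, so the well at 209 m is 44.776 m upgradient of the peak.
√(4πDt) = 101.6 m, giving peak height M/(n_e·A·√(4πDt)) = 23.6/(0.41 × 30.7 × 101.6) = 0.01845 kg/m³.
(x−vt)²/(4Dt) = (-44.776)²/(4 × 1.32 × 622) = 0.6105; exp(−0.6105) = 0.5431.
C = 0.01845 × 0.5431 = 0.0100 kg/m³.

0.0100 kg/m³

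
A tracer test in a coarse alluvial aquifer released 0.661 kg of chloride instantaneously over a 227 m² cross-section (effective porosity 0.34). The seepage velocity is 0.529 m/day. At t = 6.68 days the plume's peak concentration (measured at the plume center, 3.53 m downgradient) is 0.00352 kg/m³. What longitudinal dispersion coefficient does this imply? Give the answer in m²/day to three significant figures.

At the plume center C_max = M/(n_e·A·√(4πDt)), so D = M²/(4πt·(n_e·A·C_max)²).
n_e·A·C_max = 0.34 × 227 × 0.00352 = 0.2717 kg/m.
D = 0.661²/(4π × 6.68 × 0.2717²) = 0.0705 m²/day.

0.0705 m²/day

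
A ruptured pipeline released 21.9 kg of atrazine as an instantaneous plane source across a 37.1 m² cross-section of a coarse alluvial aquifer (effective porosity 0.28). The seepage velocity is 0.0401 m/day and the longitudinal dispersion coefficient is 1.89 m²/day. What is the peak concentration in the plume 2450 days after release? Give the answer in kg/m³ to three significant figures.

0.00874 kg/m³

The peak of an instantaneous 1D plume sits at x = vt; there the Gaussian factor is 1 and C_max = M/(n_e·A·√(4πDt)), where n_e·A is the pore area the mass is dissolved in.
√(4πDt) = √(4π × 1.89 × 2450) = 241.2 m, so C_max = 21.9/(0.28 × 37.1 × 241.2) = 0.00874 kg/m³.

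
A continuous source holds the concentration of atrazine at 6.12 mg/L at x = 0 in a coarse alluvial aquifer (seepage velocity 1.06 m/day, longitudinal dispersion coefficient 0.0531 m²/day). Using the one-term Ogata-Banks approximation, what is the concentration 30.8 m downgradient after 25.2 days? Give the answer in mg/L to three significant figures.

For a continuous step input, C/C₀ ≈ ½·erfc((x−vt)/(2√(Dt))).
vt = 1.06 × 25.2 = 26.712 m and 2√(Dt) = 2√(0.0531 × 25.2) = 2.314 m.
Argument (x−vt)/(2√(Dt)) = (30.8 − 26.712)/2.314 = 1.767; ½·erfc(1.767) = 0.006229.
C = 6.12 × 0.006229 = 0.0381 mg/L.

0.0381 mg/L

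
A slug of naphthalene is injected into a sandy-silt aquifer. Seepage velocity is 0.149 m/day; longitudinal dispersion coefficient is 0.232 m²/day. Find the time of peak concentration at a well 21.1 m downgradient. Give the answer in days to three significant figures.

132 days

For the 1D instantaneous-source solution, setting ∂C/∂t = 0 at fixed x gives v²t² + 2Dt − x² = 0, so t = (√(D² + v²x²) − D)/v².
√(D² + v²x²) = √(0.232² + 0.149² × 21.1²) = 3.152; v² = 0.022201.
t = (3.152 − 0.232)/0.022201 = 132 days (vs. the pure-advection estimate x/v = 142 d).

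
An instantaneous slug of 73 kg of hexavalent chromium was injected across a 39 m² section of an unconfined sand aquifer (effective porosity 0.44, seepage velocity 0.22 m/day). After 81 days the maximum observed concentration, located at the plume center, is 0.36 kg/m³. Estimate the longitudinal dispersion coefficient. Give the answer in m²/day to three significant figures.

At the plume center C_max = M/(n_e·A·√(4πDt)), so D = M²/(4πt·(n_e·A·C_max)²).
n_e·A·C_max = 0.44 × 39 × 0.36 = 6.178 kg/m.
D = 73²/(4π × 81 × 6.178²) = 0.137 m²/day.

0.137 m²/day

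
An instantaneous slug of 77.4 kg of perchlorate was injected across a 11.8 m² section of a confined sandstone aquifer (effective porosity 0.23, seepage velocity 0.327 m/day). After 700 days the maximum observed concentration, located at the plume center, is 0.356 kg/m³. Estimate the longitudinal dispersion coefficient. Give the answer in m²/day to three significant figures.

At the plume center C_max = M/(n_e·A·√(4πDt)), so D = M²/(4πt·(n_e·A·C_max)²).
n_e·A·C_max = 0.23 × 11.8 × 0.356 = 0.9662 kg/m.
D = 77.4²/(4π × 700 × 0.9662²) = 0.730 m²/day.

0.730 m²/day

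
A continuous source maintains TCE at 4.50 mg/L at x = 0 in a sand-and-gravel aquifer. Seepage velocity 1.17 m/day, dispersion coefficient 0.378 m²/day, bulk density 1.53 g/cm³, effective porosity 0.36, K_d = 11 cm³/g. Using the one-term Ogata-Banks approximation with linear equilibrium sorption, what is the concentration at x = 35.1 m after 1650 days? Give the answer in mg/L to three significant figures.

3.83 mg/L

Retardation factor R = 1 + ρ_b·K_d/n = 1 + 1.53 × 11/0.36 = 47.75.
Sorption retards both mechanisms: v_R = v/R = 0.02450 m/day, D_R = D/R = 0.007916 m²/day.
v_R·t = 0.02450 × 1650 = 40.425 m; 2√(D_R t) = 7.228 m; argument = (35.1 − 40.425)/7.228 = -0.7367.
C = C₀ × ½·erfc(-0.7367) = 4.50 × 0.8513 = 3.83 mg/L.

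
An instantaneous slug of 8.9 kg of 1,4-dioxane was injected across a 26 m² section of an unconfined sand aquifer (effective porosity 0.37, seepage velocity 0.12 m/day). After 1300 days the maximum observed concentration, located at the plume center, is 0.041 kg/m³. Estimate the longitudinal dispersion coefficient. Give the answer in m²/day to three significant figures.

At the plume center C_max = M/(n_e·A·√(4πDt)), so D = M²/(4πt·(n_e·A·C_max)²).
n_e·A·C_max = 0.37 × 26 × 0.041 = 0.3944 kg/m.
D = 8.9²/(4π × 1300 × 0.3944²) = 0.0312 m²/day.

0.0312 m²/day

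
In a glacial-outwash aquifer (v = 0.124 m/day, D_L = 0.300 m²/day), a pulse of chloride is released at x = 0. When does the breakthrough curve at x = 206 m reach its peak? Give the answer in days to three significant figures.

For the 1D instantaneous-source solution, setting ∂C/∂t = 0 at fixed x gives v²t² + 2Dt − x² = 0, so t = (√(D² + v²x²) − D)/v².
√(D² + v²x²) = √(0.300² + 0.124² × 206²) = 25.55; v² = 0.015376.
t = (25.55 − 0.300)/0.015376 = 1640 days (vs. the pure-advection estimate x/v = 1660 d).

1640 days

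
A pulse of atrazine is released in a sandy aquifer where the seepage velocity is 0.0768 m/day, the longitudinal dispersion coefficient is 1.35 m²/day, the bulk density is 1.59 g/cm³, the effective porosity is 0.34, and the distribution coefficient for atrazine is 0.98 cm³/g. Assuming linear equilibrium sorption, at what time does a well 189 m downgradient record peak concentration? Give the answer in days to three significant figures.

12500 days

Retardation factor R = 1 + ρ_b·K_d/n = 1 + 1.59 × 0.98/0.34 = 5.583.
Sorption retards both mechanisms: v_R = v/R = 0.01376 m/day, D_R = D/R = 0.2418 m²/day.
Peak time from v_R²t² + 2D_R t − x² = 0: t = (√(D_R² + v_R²x²) − D_R)/v_R².
√(D_R² + v_R²x²) = √(0.2418² + 0.01376² × 189²) = 2.612; v_R² = 0.0001893.
t = (2.612 − 0.2418)/0.0001893 = 12500 days.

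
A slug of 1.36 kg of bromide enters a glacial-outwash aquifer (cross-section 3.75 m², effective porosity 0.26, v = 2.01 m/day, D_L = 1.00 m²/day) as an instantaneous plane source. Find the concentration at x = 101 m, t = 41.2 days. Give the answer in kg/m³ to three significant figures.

For an instantaneous plane source, C(x,t) = M/(n_e·A·√(4πDt)) · exp(−(x−vt)²/(4Dt)), with n_e·A the pore (flow) area.
Plume center vt = 2.01 × 41.2 = 82.812 m, so the well at 101 m is 18.188 m downgradient of the peak.
√(4πDt) = 22.75 m, giving peak height M/(n_e·A·√(4πDt)) = 1.36/(0.26 × 3.75 × 22.75) = 0.06131 kg/m³.
(x−vt)²/(4Dt) = (18.188)²/(4 × 1.00 × 41.2) = 2.007; exp(−2.007) = 0.1344.
C = 0.06131 × 0.1344 = 0.00824 kg/m³.

0.00824 kg/m³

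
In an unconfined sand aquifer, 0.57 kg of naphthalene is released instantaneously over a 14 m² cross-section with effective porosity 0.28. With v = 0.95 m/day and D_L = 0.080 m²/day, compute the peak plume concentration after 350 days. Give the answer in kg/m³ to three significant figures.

0.00775 kg/m³

The peak of an instantaneous 1D plume sits at x = vt; there the Gaussian factor is 1 and C_max = M/(n_e·A·√(4πDt)), where n_e·A is the pore area the mass is dissolved in.
√(4πDt) = √(4π × 0.080 × 350) = 18.76 m, so C_max = 0.57/(0.28 × 14 × 18.76) = 0.00775 kg/m³.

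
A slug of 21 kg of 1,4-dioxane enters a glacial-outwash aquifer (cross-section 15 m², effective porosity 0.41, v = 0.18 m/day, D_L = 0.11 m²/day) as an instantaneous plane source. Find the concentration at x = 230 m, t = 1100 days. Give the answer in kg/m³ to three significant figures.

For an instantaneous plane source, C(x,t) = M/(n_e·A·√(4πDt)) · exp(−(x−vt)²/(4Dt)), with n_e·A the pore (flow) area.
Plume center vt = 0.18 × 1100 = 198 m, so the well at 230 m is 32 m downgradient of the peak.
√(4πDt) = 38.99 m, giving peak height M/(n_e·A·√(4πDt)) = 21/(0.41 × 15 × 38.99) = 0.08758 kg/m³.
(x−vt)²/(4Dt) = (32)²/(4 × 0.11 × 1100) = 2.116; exp(−2.116) = 0.1205.
C = 0.08758 × 0.1205 = 0.0106 kg/m³.

0.0106 kg/m³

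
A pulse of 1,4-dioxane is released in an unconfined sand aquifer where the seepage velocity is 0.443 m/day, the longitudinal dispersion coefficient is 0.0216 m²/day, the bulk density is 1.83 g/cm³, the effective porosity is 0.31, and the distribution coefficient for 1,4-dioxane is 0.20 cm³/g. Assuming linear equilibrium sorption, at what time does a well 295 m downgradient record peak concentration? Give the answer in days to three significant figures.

Retardation factor R = 1 + ρ_b·K_d/n = 1 + 1.83 × 0.20/0.31 = 2.181.
Sorption retards both mechanisms: v_R = v/R = 0.2031 m/day, D_R = D/R = 0.009904 m²/day.
Peak time from v_R²t² + 2D_R t − x² = 0: t = (√(D_R² + v_R²x²) − D_R)/v_R².
√(D_R² + v_R²x²) = √(0.009904² + 0.2031² × 295²) = 59.91; v_R² = 0.04125.
t = (59.91 − 0.009904)/0.04125 = 1450 days.

1450 days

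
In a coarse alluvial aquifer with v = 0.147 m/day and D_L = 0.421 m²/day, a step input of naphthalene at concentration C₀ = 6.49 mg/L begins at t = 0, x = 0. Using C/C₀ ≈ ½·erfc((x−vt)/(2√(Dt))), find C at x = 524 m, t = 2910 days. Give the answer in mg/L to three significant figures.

0.168 mg/L

For a continuous step input, C/C₀ ≈ ½·erfc((x−vt)/(2√(Dt))).
vt = 0.147 × 2910 = 427.77 m and 2√(Dt) = 2√(0.421 × 2910) = 70.00 m.
Argument (x−vt)/(2√(Dt)) = (524 − 427.77)/70.00 = 1.375; ½·erfc(1.375) = 0.02591.
C = 6.49 × 0.02591 = 0.168 mg/L.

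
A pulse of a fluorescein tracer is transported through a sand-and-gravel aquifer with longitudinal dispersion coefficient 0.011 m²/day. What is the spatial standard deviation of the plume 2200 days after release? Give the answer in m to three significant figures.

6.96 m

Dispersive spreading gives a Gaussian with σ² = 2Dt; advection only shifts the center.
σ = √(2 × 0.011 × 2200) = 6.96 m.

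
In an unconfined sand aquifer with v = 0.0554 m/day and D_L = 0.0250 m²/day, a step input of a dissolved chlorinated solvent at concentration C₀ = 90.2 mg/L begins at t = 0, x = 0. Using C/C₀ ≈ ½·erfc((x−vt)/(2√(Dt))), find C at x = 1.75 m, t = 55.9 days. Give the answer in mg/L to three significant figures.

71.2 mg/L

For a continuous step input, C/C₀ ≈ ½·erfc((x−vt)/(2√(Dt))).
vt = 0.0554 × 55.9 = 3.09686 m and 2√(Dt) = 2√(0.0250 × 55.9) = 2.364 m.
Argument (x−vt)/(2√(Dt)) = (1.75 − 3.09686)/2.364 = -0.5697; ½·erfc(-0.5697) = 0.7898.
C = 90.2 × 0.7898 = 71.2 mg/L.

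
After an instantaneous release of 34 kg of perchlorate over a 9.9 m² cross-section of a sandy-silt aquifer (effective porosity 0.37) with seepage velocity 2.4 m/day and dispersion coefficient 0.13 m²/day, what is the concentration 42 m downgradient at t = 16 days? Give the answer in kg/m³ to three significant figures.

0.382 kg/m³

For an instantaneous plane source, C(x,t) = M/(n_e·A·√(4πDt)) · exp(−(x−vt)²/(4Dt)), with n_e·A the pore (flow) area.
Plume center vt = 2.4 × 16 = 38.4 m, so the well at 42 m is 3.6 m downgradient of the peak.
√(4πDt) = 5.113 m, giving peak height M/(n_e·A·√(4πDt)) = 34/(0.37 × 9.9 × 5.113) = 1.815 kg/m³.
(x−vt)²/(4Dt) = (3.6)²/(4 × 0.13 × 16) = 1.558; exp(−1.558) = 0.2106.
C = 1.815 × 0.2106 = 0.382 kg/m³.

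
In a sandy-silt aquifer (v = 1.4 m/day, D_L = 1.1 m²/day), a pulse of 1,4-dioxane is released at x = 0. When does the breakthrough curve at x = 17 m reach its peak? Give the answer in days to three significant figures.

11.6 days

For the 1D instantaneous-source solution, setting ∂C/∂t = 0 at fixed x gives v²t² + 2Dt − x² = 0, so t = (√(D² + v²x²) − D)/v².
√(D² + v²x²) = √(1.1² + 1.4² × 17²) = 23.83; v² = 1.96.
t = (23.83 − 1.1)/1.96 = 11.6 days (vs. the pure-advection estimate x/v = 12.1 d).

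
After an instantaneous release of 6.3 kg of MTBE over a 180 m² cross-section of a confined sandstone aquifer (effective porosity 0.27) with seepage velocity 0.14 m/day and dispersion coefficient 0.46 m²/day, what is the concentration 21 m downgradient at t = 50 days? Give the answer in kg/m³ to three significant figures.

0.000906 kg/m³

For an instantaneous plane source, C(x,t) = M/(n_e·A·√(4πDt)) · exp(−(x−vt)²/(4Dt)), with n_e·A the pore (flow) area.
Plume center vt = 0.14 × 50 = 7 m, so the well at 21 m is 14 m downgradient of the peak.
√(4πDt) = 17.00 m, giving peak height M/(n_e·A·√(4πDt)) = 6.3/(0.27 × 180 × 17.00) = 0.007625 kg/m³.
(x−vt)²/(4Dt) = (14)²/(4 × 0.46 × 50) = 2.130; exp(−2.130) = 0.1188.
C = 0.007625 × 0.1188 = 0.000906 kg/m³.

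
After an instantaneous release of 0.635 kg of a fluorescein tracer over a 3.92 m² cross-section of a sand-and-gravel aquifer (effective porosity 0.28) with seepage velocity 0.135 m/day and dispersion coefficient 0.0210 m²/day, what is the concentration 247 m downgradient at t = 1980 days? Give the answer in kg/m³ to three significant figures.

For an instantaneous plane source, C(x,t) = M/(n_e·A·√(4πDt)) · exp(−(x−vt)²/(4Dt)), with n_e·A the pore (flow) area.
Plume center vt = 0.135 × 1980 = 267.3 m, so the well at 247 m is 20.3 m upgradient of the peak.
√(4πDt) = 22.86 m, giving peak height M/(n_e·A·√(4πDt)) = 0.635/(0.28 × 3.92 × 22.86) = 0.02531 kg/m³.
(x−vt)²/(4Dt) = (-20.3)²/(4 × 0.0210 × 1980) = 2.478; exp(−2.478) = 0.08391.
C = 0.02531 × 0.08391 = 0.00212 kg/m³.

0.00212 kg/m³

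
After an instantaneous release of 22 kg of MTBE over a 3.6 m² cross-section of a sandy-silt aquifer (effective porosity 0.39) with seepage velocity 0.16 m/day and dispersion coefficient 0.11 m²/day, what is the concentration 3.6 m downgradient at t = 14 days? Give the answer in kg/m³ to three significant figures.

For an instantaneous plane source, C(x,t) = M/(n_e·A·√(4πDt)) · exp(−(x−vt)²/(4Dt)), with n_e·A the pore (flow) area.
Plume center vt = 0.16 × 14 = 2.24 m, so the well at 3.6 m is 1.36 m downgradient of the peak.
√(4πDt) = 4.399 m, giving peak height M/(n_e·A·√(4πDt)) = 22/(0.39 × 3.6 × 4.399) = 3.562 kg/m³.
(x−vt)²/(4Dt) = (1.36)²/(4 × 0.11 × 14) = 0.3003; exp(−0.3003) = 0.7406.
C = 3.562 × 0.7406 = 2.64 kg/m³.

2.64 kg/m³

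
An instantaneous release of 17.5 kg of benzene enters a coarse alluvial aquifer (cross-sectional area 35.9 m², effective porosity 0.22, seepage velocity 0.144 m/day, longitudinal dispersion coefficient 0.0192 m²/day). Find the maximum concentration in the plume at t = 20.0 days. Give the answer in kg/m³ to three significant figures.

The peak of an instantaneous 1D plume sits at x = vt; there the Gaussian factor is 1 and C_max = M/(n_e·A·√(4πDt)), where n_e·A is the pore area the mass is dissolved in.
√(4πDt) = √(4π × 0.0192 × 20.0) = 2.197 m, so C_max = 17.5/(0.22 × 35.9 × 2.197) = 1.01 kg/m³.

1.01 kg/m³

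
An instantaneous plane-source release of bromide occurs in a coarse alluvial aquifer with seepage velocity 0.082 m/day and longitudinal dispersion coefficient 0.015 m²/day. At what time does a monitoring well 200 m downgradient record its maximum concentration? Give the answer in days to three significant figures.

For the 1D instantaneous-source solution, setting ∂C/∂t = 0 at fixed x gives v²t² + 2Dt − x² = 0, so t = (√(D² + v²x²) − D)/v².
√(D² + v²x²) = √(0.015² + 0.082² × 200²) = 16.40; v² = 0.006724.
t = (16.40 − 0.015)/0.006724 = 2440 days (vs. the pure-advection estimate x/v = 2440 d).

2440 days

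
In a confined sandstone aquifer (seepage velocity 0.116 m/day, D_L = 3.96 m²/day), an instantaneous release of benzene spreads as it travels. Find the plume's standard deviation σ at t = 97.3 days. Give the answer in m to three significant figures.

Dispersive spreading gives a Gaussian with σ² = 2Dt; advection only shifts the center.
σ = √(2 × 3.96 × 97.3) = 27.8 m.

27.8 m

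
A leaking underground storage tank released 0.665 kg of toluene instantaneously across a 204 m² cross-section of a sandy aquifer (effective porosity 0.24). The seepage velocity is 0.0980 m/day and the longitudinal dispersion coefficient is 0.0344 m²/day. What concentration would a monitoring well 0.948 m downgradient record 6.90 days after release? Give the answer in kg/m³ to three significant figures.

For an instantaneous plane source, C(x,t) = M/(n_e·A·√(4πDt)) · exp(−(x−vt)²/(4Dt)), with n_e·A the pore (flow) area.
Plume center vt = 0.0980 × 6.90 = 0.6762 m, so the well at 0.948 m is 0.2718 m downgradient of the peak.
√(4πDt) = 1.727 m, giving peak height M/(n_e·A·√(4πDt)) = 0.665/(0.24 × 204 × 1.727) = 0.007865 kg/m³.
(x−vt)²/(4Dt) = (0.2718)²/(4 × 0.0344 × 6.90) = 0.07781; exp(−0.07781) = 0.9251.
C = 0.007865 × 0.9251 = 0.00728 kg/m³.

0.00728 kg/m³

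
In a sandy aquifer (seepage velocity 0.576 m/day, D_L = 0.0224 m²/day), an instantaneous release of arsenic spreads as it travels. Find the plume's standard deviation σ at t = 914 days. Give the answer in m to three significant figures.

Dispersive spreading gives a Gaussian with σ² = 2Dt; advection only shifts the center.
σ = √(2 × 0.0224 × 914) = 6.40 m.

6.40 m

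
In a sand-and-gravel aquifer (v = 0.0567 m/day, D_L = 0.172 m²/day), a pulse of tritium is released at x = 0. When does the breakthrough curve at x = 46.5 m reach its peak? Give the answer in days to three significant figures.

768 days

For the 1D instantaneous-source solution, setting ∂C/∂t = 0 at fixed x gives v²t² + 2Dt − x² = 0, so t = (√(D² + v²x²) − D)/v².
√(D² + v²x²) = √(0.172² + 0.0567² × 46.5²) = 2.642; v² = 0.00321489.
t = (2.642 − 0.172)/0.00321489 = 768 days (vs. the pure-advection estimate x/v = 820 d).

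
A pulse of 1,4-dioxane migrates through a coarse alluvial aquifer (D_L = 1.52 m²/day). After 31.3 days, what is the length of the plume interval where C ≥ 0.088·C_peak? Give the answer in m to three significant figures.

43.0 m

The plume is Gaussian with σ = √(2Dt) = √(2 × 1.52 × 31.3) = 9.755 m.
C/C_peak = exp(−Δx²/(2σ²)) = 0.088 ⇒ Δx = σ·√(−2 ln 0.088) = 9.755 × 2.205 = 21.51 m.
Width = 2Δx = 43.0 m.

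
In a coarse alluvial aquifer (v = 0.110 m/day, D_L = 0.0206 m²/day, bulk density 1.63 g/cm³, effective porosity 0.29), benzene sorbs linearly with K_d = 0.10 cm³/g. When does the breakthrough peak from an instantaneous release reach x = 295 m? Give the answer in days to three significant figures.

Retardation factor R = 1 + ρ_b·K_d/n = 1 + 1.63 × 0.10/0.29 = 1.562.
Sorption retards both mechanisms: v_R = v/R = 0.07042 m/day, D_R = D/R = 0.01319 m²/day.
Peak time from v_R²t² + 2D_R t − x² = 0: t = (√(D_R² + v_R²x²) − D_R)/v_R².
√(D_R² + v_R²x²) = √(0.01319² + 0.07042² × 295²) = 20.77; v_R² = 0.004959.
t = (20.77 − 0.01319)/0.004959 = 4190 days.

4190 days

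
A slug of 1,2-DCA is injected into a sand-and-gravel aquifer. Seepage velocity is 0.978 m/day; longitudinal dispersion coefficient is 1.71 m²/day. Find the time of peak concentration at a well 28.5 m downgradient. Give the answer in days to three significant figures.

For the 1D instantaneous-source solution, setting ∂C/∂t = 0 at fixed x gives v²t² + 2Dt − x² = 0, so t = (√(D² + v²x²) − D)/v².
√(D² + v²x²) = √(1.71² + 0.978² × 28.5²) = 27.93; v² = 0.956484.
t = (27.93 − 1.71)/0.956484 = 27.4 days (vs. the pure-advection estimate x/v = 29.1 d).

27.4 days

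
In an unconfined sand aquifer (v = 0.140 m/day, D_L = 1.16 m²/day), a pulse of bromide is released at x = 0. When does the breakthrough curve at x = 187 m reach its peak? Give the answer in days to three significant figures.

1280 days

For the 1D instantaneous-source solution, setting ∂C/∂t = 0 at fixed x gives v²t² + 2Dt − x² = 0, so t = (√(D² + v²x²) − D)/v².
√(D² + v²x²) = √(1.16² + 0.140² × 187²) = 26.21; v² = 0.0196.
t = (26.21 − 1.16)/0.0196 = 1280 days (vs. the pure-advection estimate x/v = 1340 d).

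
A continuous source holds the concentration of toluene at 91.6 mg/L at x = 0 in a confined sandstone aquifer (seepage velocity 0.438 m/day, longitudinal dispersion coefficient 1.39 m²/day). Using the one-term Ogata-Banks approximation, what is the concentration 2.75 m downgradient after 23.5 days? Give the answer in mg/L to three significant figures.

For a continuous step input, C/C₀ ≈ ½·erfc((x−vt)/(2√(Dt))).
vt = 0.438 × 23.5 = 10.293 m and 2√(Dt) = 2√(1.39 × 23.5) = 11.43 m.
Argument (x−vt)/(2√(Dt)) = (2.75 − 10.293)/11.43 = -0.6599; ½·erfc(-0.6599) = 0.8247.
C = 91.6 × 0.8247 = 75.5 mg/L.

75.5 mg/L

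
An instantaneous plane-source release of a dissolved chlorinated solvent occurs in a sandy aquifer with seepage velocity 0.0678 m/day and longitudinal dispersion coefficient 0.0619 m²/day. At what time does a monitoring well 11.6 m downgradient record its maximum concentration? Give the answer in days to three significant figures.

158 days

For the 1D instantaneous-source solution, setting ∂C/∂t = 0 at fixed x gives v²t² + 2Dt − x² = 0, so t = (√(D² + v²x²) − D)/v².
√(D² + v²x²) = √(0.0619² + 0.0678² × 11.6²) = 0.7889; v² = 0.00459684.
t = (0.7889 − 0.0619)/0.00459684 = 158 days (vs. the pure-advection estimate x/v = 171 d).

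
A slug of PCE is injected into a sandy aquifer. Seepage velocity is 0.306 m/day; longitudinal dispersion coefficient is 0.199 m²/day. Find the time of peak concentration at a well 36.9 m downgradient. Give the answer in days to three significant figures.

118 days

For the 1D instantaneous-source solution, setting ∂C/∂t = 0 at fixed x gives v²t² + 2Dt − x² = 0, so t = (√(D² + v²x²) − D)/v².
√(D² + v²x²) = √(0.199² + 0.306² × 36.9²) = 11.29; v² = 0.093636.
t = (11.29 − 0.199)/0.093636 = 118 days (vs. the pure-advection estimate x/v = 121 d).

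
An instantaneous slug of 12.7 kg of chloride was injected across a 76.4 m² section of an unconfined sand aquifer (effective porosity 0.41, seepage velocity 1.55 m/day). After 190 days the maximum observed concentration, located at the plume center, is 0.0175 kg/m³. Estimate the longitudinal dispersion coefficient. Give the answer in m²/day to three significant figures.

0.225 m²/day

At the plume center C_max = M/(n_e·A·√(4πDt)), so D = M²/(4πt·(n_e·A·C_max)²).
n_e·A·C_max = 0.41 × 76.4 × 0.0175 = 0.5482 kg/m.
D = 12.7²/(4π × 190 × 0.5482²) = 0.225 m²/day.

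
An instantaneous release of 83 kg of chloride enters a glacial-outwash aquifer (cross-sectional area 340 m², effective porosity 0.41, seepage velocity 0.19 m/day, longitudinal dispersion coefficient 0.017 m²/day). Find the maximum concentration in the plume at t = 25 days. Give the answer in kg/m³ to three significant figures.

0.258 kg/m³

The peak of an instantaneous 1D plume sits at x = vt; there the Gaussian factor is 1 and C_max = M/(n_e·A·√(4πDt)), where n_e·A is the pore area the mass is dissolved in.
√(4πDt) = √(4π × 0.017 × 25) = 2.311 m, so C_max = 83/(0.41 × 340 × 2.311) = 0.258 kg/m³.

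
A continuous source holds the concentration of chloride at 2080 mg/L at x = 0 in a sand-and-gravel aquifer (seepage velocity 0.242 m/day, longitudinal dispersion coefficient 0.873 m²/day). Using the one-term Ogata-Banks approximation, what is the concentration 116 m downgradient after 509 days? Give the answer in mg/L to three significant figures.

For a continuous step input, C/C₀ ≈ ½·erfc((x−vt)/(2√(Dt))).
vt = 0.242 × 509 = 123.178 m and 2√(Dt) = 2√(0.873 × 509) = 42.16 m.
Argument (x−vt)/(2√(Dt)) = (116 − 123.178)/42.16 = -0.1703; ½·erfc(-0.1703) = 0.5952.
C = 2080 × 0.5952 = 1240 mg/L.

1240 mg/L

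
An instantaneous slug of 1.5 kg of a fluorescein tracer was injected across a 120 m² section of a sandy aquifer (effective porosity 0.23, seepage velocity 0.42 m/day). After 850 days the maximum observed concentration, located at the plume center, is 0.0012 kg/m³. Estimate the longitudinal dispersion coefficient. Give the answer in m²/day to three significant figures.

At the plume center C_max = M/(n_e·A·√(4πDt)), so D = M²/(4πt·(n_e·A·C_max)²).
n_e·A·C_max = 0.23 × 120 × 0.0012 = 0.03312 kg/m.
D = 1.5²/(4π × 850 × 0.03312²) = 0.192 m²/day.

0.192 m²/day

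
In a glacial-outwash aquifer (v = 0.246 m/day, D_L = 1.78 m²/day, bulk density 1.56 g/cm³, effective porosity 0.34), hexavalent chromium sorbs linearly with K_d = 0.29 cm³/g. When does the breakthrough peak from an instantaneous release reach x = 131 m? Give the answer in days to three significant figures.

Retardation factor R = 1 + ρ_b·K_d/n = 1 + 1.56 × 0.29/0.34 = 2.331.
Sorption retards both mechanisms: v_R = v/R = 0.1055 m/day, D_R = D/R = 0.7636 m²/day.
Peak time from v_R²t² + 2D_R t − x² = 0: t = (√(D_R² + v_R²x²) − D_R)/v_R².
√(D_R² + v_R²x²) = √(0.7636² + 0.1055² × 131²) = 13.84; v_R² = 0.01113.
t = (13.84 − 0.7636)/0.01113 = 1170 days.

1170 days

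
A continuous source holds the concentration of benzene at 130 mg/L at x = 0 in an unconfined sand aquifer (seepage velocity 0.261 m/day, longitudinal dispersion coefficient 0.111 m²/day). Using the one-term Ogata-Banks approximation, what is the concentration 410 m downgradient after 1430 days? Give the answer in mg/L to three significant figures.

2.54 mg/L

For a continuous step input, C/C₀ ≈ ½·erfc((x−vt)/(2√(Dt))).
vt = 0.261 × 1430 = 373.23 m and 2√(Dt) = 2√(0.111 × 1430) = 25.20 m.
Argument (x−vt)/(2√(Dt)) = (410 − 373.23)/25.20 = 1.459; ½·erfc(1.459) = 0.01954.
C = 130 × 0.01954 = 2.54 mg/L.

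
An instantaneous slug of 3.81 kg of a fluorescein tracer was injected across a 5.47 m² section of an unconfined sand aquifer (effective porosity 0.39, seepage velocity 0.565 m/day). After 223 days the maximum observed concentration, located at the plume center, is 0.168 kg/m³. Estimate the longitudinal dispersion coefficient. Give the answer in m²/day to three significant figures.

At the plume center C_max = M/(n_e·A·√(4πDt)), so D = M²/(4πt·(n_e·A·C_max)²).
n_e·A·C_max = 0.39 × 5.47 × 0.168 = 0.3584 kg/m.
D = 3.81²/(4π × 223 × 0.3584²) = 0.0403 m²/day.

0.0403 m²/day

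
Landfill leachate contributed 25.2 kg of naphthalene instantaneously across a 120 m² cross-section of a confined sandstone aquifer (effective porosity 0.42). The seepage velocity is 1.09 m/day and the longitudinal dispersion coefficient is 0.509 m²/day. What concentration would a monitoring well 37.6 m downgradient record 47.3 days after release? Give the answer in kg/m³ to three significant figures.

0.00380 kg/m³

For an instantaneous plane source, C(x,t) = M/(n_e·A·√(4πDt)) · exp(−(x−vt)²/(4Dt)), with n_e·A the pore (flow) area.
Plume center vt = 1.09 × 47.3 = 51.557 m, so the well at 37.6 m is 13.957 m upgradient of the peak.
√(4πDt) = 17.39 m, giving peak height M/(n_e·A·√(4πDt)) = 25.2/(0.42 × 120 × 17.39) = 0.02875 kg/m³.
(x−vt)²/(4Dt) = (-13.957)²/(4 × 0.509 × 47.3) = 2.023; exp(−2.023) = 0.1323.
C = 0.02875 × 0.1323 = 0.00380 kg/m³.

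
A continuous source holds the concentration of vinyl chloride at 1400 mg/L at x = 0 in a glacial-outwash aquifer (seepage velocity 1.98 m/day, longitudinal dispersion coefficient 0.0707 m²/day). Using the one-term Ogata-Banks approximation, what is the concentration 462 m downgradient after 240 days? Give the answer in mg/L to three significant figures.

1380 mg/L

For a continuous step input, C/C₀ ≈ ½·erfc((x−vt)/(2√(Dt))).
vt = 1.98 × 240 = 475.2 m and 2√(Dt) = 2√(0.0707 × 240) = 8.238 m.
Argument (x−vt)/(2√(Dt)) = (462 − 475.2)/8.238 = -1.602; ½·erfc(-1.602) = 0.9883.
C = 1400 × 0.9883 = 1380 mg/L.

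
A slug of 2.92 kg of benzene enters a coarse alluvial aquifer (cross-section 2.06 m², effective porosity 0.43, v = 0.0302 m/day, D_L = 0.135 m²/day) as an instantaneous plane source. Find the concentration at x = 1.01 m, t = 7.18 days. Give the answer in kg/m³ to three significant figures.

0.803 kg/m³

For an instantaneous plane source, C(x,t) = M/(n_e·A·√(4πDt)) · exp(−(x−vt)²/(4Dt)), with n_e·A the pore (flow) area.
Plume center vt = 0.0302 × 7.18 = 0.216836 m, so the well at 1.01 m is 0.793164 m downgradient of the peak.
√(4πDt) = 3.490 m, giving peak height M/(n_e·A·√(4πDt)) = 2.92/(0.43 × 2.06 × 3.490) = 0.9445 kg/m³.
(x−vt)²/(4Dt) = (0.793164)²/(4 × 0.135 × 7.18) = 0.1623; exp(−0.1623) = 0.8502.
C = 0.9445 × 0.8502 = 0.803 kg/m³.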